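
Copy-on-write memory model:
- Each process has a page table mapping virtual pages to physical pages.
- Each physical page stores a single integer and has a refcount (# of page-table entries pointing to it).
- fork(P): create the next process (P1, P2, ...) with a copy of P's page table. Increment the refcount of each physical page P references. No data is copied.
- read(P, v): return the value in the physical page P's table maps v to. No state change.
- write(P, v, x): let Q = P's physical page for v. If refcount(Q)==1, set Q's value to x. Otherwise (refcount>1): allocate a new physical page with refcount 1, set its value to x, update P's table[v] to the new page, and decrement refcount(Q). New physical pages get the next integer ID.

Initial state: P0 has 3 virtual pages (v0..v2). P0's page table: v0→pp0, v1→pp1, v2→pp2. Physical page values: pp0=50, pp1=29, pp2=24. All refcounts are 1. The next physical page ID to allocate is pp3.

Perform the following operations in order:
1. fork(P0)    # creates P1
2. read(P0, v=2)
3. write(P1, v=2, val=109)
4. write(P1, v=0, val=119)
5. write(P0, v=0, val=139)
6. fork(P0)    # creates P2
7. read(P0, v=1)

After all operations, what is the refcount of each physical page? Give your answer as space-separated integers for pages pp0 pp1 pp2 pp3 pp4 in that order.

Answer: 2 3 2 1 1

Derivation:
Op 1: fork(P0) -> P1. 3 ppages; refcounts: pp0:2 pp1:2 pp2:2
Op 2: read(P0, v2) -> 24. No state change.
Op 3: write(P1, v2, 109). refcount(pp2)=2>1 -> COPY to pp3. 4 ppages; refcounts: pp0:2 pp1:2 pp2:1 pp3:1
Op 4: write(P1, v0, 119). refcount(pp0)=2>1 -> COPY to pp4. 5 ppages; refcounts: pp0:1 pp1:2 pp2:1 pp3:1 pp4:1
Op 5: write(P0, v0, 139). refcount(pp0)=1 -> write in place. 5 ppages; refcounts: pp0:1 pp1:2 pp2:1 pp3:1 pp4:1
Op 6: fork(P0) -> P2. 5 ppages; refcounts: pp0:2 pp1:3 pp2:2 pp3:1 pp4:1
Op 7: read(P0, v1) -> 29. No state change.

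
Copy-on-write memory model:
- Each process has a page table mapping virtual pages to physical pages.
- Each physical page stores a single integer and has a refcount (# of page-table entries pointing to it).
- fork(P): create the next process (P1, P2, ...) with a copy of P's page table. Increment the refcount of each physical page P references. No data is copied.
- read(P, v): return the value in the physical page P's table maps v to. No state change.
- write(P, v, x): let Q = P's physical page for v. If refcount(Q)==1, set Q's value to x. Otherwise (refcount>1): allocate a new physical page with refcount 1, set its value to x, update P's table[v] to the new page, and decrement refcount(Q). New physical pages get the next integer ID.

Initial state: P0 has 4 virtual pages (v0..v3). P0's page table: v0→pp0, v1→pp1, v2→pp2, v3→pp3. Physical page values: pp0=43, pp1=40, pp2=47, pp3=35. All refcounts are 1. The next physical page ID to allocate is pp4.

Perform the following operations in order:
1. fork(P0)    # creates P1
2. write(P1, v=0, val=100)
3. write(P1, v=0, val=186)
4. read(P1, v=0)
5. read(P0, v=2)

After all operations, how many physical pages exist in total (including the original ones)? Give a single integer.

Answer: 5

Derivation:
Op 1: fork(P0) -> P1. 4 ppages; refcounts: pp0:2 pp1:2 pp2:2 pp3:2
Op 2: write(P1, v0, 100). refcount(pp0)=2>1 -> COPY to pp4. 5 ppages; refcounts: pp0:1 pp1:2 pp2:2 pp3:2 pp4:1
Op 3: write(P1, v0, 186). refcount(pp4)=1 -> write in place. 5 ppages; refcounts: pp0:1 pp1:2 pp2:2 pp3:2 pp4:1
Op 4: read(P1, v0) -> 186. No state change.
Op 5: read(P0, v2) -> 47. No state change.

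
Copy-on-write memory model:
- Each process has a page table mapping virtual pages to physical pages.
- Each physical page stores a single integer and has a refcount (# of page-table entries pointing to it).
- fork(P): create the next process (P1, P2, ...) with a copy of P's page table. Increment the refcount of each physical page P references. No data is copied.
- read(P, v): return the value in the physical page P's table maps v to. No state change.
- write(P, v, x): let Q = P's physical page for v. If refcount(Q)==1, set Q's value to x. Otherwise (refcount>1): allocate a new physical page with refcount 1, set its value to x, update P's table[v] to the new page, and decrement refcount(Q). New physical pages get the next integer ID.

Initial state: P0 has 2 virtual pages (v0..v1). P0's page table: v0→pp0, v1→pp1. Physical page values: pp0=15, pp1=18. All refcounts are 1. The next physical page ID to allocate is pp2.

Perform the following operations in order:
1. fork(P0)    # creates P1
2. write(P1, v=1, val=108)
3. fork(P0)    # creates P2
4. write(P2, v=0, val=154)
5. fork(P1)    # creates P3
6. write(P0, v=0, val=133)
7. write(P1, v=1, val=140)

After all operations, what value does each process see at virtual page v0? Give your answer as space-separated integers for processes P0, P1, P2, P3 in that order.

Op 1: fork(P0) -> P1. 2 ppages; refcounts: pp0:2 pp1:2
Op 2: write(P1, v1, 108). refcount(pp1)=2>1 -> COPY to pp2. 3 ppages; refcounts: pp0:2 pp1:1 pp2:1
Op 3: fork(P0) -> P2. 3 ppages; refcounts: pp0:3 pp1:2 pp2:1
Op 4: write(P2, v0, 154). refcount(pp0)=3>1 -> COPY to pp3. 4 ppages; refcounts: pp0:2 pp1:2 pp2:1 pp3:1
Op 5: fork(P1) -> P3. 4 ppages; refcounts: pp0:3 pp1:2 pp2:2 pp3:1
Op 6: write(P0, v0, 133). refcount(pp0)=3>1 -> COPY to pp4. 5 ppages; refcounts: pp0:2 pp1:2 pp2:2 pp3:1 pp4:1
Op 7: write(P1, v1, 140). refcount(pp2)=2>1 -> COPY to pp5. 6 ppages; refcounts: pp0:2 pp1:2 pp2:1 pp3:1 pp4:1 pp5:1
P0: v0 -> pp4 = 133
P1: v0 -> pp0 = 15
P2: v0 -> pp3 = 154
P3: v0 -> pp0 = 15

Answer: 133 15 154 15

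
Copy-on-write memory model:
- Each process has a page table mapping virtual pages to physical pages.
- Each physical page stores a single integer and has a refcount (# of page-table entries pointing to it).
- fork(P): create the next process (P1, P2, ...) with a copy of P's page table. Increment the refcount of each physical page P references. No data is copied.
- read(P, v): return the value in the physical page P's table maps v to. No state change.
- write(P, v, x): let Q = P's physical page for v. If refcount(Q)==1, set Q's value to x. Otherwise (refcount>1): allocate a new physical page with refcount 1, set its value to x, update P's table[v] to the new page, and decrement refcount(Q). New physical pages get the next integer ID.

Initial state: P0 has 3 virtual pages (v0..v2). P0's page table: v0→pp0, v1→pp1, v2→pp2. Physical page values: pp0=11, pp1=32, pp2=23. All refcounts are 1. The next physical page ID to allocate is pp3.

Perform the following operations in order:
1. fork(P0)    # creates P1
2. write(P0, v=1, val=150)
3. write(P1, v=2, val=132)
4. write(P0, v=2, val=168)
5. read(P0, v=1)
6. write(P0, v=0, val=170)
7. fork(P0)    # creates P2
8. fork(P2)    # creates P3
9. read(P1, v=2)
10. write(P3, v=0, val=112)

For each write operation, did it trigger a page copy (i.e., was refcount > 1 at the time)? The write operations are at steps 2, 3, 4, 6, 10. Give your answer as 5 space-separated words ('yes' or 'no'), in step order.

Op 1: fork(P0) -> P1. 3 ppages; refcounts: pp0:2 pp1:2 pp2:2
Op 2: write(P0, v1, 150). refcount(pp1)=2>1 -> COPY to pp3. 4 ppages; refcounts: pp0:2 pp1:1 pp2:2 pp3:1
Op 3: write(P1, v2, 132). refcount(pp2)=2>1 -> COPY to pp4. 5 ppages; refcounts: pp0:2 pp1:1 pp2:1 pp3:1 pp4:1
Op 4: write(P0, v2, 168). refcount(pp2)=1 -> write in place. 5 ppages; refcounts: pp0:2 pp1:1 pp2:1 pp3:1 pp4:1
Op 5: read(P0, v1) -> 150. No state change.
Op 6: write(P0, v0, 170). refcount(pp0)=2>1 -> COPY to pp5. 6 ppages; refcounts: pp0:1 pp1:1 pp2:1 pp3:1 pp4:1 pp5:1
Op 7: fork(P0) -> P2. 6 ppages; refcounts: pp0:1 pp1:1 pp2:2 pp3:2 pp4:1 pp5:2
Op 8: fork(P2) -> P3. 6 ppages; refcounts: pp0:1 pp1:1 pp2:3 pp3:3 pp4:1 pp5:3
Op 9: read(P1, v2) -> 132. No state change.
Op 10: write(P3, v0, 112). refcount(pp5)=3>1 -> COPY to pp6. 7 ppages; refcounts: pp0:1 pp1:1 pp2:3 pp3:3 pp4:1 pp5:2 pp6:1

yes yes no yes yes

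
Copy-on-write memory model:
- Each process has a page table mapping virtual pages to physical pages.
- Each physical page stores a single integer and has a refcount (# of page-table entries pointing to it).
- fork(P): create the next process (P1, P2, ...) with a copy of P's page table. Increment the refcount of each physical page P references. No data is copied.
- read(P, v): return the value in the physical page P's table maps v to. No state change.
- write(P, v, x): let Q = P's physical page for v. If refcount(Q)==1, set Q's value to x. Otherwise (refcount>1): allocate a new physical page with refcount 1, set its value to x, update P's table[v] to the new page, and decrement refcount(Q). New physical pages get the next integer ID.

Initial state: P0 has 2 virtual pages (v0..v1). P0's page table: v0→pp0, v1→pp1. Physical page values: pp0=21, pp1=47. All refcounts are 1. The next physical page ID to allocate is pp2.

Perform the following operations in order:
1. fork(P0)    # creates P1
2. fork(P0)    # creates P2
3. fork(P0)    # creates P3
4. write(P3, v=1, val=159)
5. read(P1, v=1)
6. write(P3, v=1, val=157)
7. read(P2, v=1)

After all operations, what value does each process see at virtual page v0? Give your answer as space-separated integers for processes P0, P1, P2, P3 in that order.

Answer: 21 21 21 21

Derivation:
Op 1: fork(P0) -> P1. 2 ppages; refcounts: pp0:2 pp1:2
Op 2: fork(P0) -> P2. 2 ppages; refcounts: pp0:3 pp1:3
Op 3: fork(P0) -> P3. 2 ppages; refcounts: pp0:4 pp1:4
Op 4: write(P3, v1, 159). refcount(pp1)=4>1 -> COPY to pp2. 3 ppages; refcounts: pp0:4 pp1:3 pp2:1
Op 5: read(P1, v1) -> 47. No state change.
Op 6: write(P3, v1, 157). refcount(pp2)=1 -> write in place. 3 ppages; refcounts: pp0:4 pp1:3 pp2:1
Op 7: read(P2, v1) -> 47. No state change.
P0: v0 -> pp0 = 21
P1: v0 -> pp0 = 21
P2: v0 -> pp0 = 21
P3: v0 -> pp0 = 21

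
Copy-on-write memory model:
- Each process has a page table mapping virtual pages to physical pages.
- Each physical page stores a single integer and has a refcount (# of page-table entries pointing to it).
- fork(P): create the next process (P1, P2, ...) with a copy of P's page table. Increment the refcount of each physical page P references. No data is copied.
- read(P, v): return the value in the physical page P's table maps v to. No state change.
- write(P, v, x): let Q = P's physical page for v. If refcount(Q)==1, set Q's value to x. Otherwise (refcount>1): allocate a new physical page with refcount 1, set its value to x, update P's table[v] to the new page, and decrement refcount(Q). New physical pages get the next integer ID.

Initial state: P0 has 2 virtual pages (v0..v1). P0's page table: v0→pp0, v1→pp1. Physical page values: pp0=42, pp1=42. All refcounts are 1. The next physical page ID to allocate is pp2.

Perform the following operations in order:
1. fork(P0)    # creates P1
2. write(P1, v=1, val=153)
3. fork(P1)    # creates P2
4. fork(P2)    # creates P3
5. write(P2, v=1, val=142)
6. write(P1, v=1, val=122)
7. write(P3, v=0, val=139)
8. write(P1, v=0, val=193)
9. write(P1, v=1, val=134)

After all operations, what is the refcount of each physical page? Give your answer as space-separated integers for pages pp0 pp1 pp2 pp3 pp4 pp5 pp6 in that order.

Op 1: fork(P0) -> P1. 2 ppages; refcounts: pp0:2 pp1:2
Op 2: write(P1, v1, 153). refcount(pp1)=2>1 -> COPY to pp2. 3 ppages; refcounts: pp0:2 pp1:1 pp2:1
Op 3: fork(P1) -> P2. 3 ppages; refcounts: pp0:3 pp1:1 pp2:2
Op 4: fork(P2) -> P3. 3 ppages; refcounts: pp0:4 pp1:1 pp2:3
Op 5: write(P2, v1, 142). refcount(pp2)=3>1 -> COPY to pp3. 4 ppages; refcounts: pp0:4 pp1:1 pp2:2 pp3:1
Op 6: write(P1, v1, 122). refcount(pp2)=2>1 -> COPY to pp4. 5 ppages; refcounts: pp0:4 pp1:1 pp2:1 pp3:1 pp4:1
Op 7: write(P3, v0, 139). refcount(pp0)=4>1 -> COPY to pp5. 6 ppages; refcounts: pp0:3 pp1:1 pp2:1 pp3:1 pp4:1 pp5:1
Op 8: write(P1, v0, 193). refcount(pp0)=3>1 -> COPY to pp6. 7 ppages; refcounts: pp0:2 pp1:1 pp2:1 pp3:1 pp4:1 pp5:1 pp6:1
Op 9: write(P1, v1, 134). refcount(pp4)=1 -> write in place. 7 ppages; refcounts: pp0:2 pp1:1 pp2:1 pp3:1 pp4:1 pp5:1 pp6:1

Answer: 2 1 1 1 1 1 1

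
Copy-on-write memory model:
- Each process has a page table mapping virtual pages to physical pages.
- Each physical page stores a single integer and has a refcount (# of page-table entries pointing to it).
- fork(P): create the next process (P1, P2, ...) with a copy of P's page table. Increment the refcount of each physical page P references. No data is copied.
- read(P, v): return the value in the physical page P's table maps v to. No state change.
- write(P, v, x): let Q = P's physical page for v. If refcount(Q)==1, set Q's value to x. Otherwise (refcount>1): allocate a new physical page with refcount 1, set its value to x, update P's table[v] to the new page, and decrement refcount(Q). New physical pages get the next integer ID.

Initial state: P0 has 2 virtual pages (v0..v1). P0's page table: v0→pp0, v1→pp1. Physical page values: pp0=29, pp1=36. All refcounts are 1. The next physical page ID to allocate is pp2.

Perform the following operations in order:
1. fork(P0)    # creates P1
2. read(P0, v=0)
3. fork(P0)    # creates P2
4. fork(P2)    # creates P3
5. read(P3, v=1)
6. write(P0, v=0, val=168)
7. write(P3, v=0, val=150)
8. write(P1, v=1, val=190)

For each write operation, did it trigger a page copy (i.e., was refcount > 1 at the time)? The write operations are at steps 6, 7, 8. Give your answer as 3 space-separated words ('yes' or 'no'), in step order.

Op 1: fork(P0) -> P1. 2 ppages; refcounts: pp0:2 pp1:2
Op 2: read(P0, v0) -> 29. No state change.
Op 3: fork(P0) -> P2. 2 ppages; refcounts: pp0:3 pp1:3
Op 4: fork(P2) -> P3. 2 ppages; refcounts: pp0:4 pp1:4
Op 5: read(P3, v1) -> 36. No state change.
Op 6: write(P0, v0, 168). refcount(pp0)=4>1 -> COPY to pp2. 3 ppages; refcounts: pp0:3 pp1:4 pp2:1
Op 7: write(P3, v0, 150). refcount(pp0)=3>1 -> COPY to pp3. 4 ppages; refcounts: pp0:2 pp1:4 pp2:1 pp3:1
Op 8: write(P1, v1, 190). refcount(pp1)=4>1 -> COPY to pp4. 5 ppages; refcounts: pp0:2 pp1:3 pp2:1 pp3:1 pp4:1

yes yes yes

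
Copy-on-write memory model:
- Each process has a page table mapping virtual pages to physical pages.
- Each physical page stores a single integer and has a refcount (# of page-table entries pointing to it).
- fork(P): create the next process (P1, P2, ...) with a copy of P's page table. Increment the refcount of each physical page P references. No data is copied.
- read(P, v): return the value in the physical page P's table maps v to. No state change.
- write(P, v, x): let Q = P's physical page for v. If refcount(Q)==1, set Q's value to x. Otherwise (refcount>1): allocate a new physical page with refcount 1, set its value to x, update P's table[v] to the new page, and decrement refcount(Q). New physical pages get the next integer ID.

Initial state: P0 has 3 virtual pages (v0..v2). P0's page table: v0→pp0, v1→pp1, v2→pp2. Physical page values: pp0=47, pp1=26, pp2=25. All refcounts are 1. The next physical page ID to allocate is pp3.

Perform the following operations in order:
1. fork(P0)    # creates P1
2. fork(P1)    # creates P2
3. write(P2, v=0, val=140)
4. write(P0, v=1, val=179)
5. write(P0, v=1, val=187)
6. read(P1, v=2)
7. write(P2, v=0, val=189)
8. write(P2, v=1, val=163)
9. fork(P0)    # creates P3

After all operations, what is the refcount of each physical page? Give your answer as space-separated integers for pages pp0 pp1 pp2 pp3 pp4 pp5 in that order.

Answer: 3 1 4 1 2 1

Derivation:
Op 1: fork(P0) -> P1. 3 ppages; refcounts: pp0:2 pp1:2 pp2:2
Op 2: fork(P1) -> P2. 3 ppages; refcounts: pp0:3 pp1:3 pp2:3
Op 3: write(P2, v0, 140). refcount(pp0)=3>1 -> COPY to pp3. 4 ppages; refcounts: pp0:2 pp1:3 pp2:3 pp3:1
Op 4: write(P0, v1, 179). refcount(pp1)=3>1 -> COPY to pp4. 5 ppages; refcounts: pp0:2 pp1:2 pp2:3 pp3:1 pp4:1
Op 5: write(P0, v1, 187). refcount(pp4)=1 -> write in place. 5 ppages; refcounts: pp0:2 pp1:2 pp2:3 pp3:1 pp4:1
Op 6: read(P1, v2) -> 25. No state change.
Op 7: write(P2, v0, 189). refcount(pp3)=1 -> write in place. 5 ppages; refcounts: pp0:2 pp1:2 pp2:3 pp3:1 pp4:1
Op 8: write(P2, v1, 163). refcount(pp1)=2>1 -> COPY to pp5. 6 ppages; refcounts: pp0:2 pp1:1 pp2:3 pp3:1 pp4:1 pp5:1
Op 9: fork(P0) -> P3. 6 ppages; refcounts: pp0:3 pp1:1 pp2:4 pp3:1 pp4:2 pp5:1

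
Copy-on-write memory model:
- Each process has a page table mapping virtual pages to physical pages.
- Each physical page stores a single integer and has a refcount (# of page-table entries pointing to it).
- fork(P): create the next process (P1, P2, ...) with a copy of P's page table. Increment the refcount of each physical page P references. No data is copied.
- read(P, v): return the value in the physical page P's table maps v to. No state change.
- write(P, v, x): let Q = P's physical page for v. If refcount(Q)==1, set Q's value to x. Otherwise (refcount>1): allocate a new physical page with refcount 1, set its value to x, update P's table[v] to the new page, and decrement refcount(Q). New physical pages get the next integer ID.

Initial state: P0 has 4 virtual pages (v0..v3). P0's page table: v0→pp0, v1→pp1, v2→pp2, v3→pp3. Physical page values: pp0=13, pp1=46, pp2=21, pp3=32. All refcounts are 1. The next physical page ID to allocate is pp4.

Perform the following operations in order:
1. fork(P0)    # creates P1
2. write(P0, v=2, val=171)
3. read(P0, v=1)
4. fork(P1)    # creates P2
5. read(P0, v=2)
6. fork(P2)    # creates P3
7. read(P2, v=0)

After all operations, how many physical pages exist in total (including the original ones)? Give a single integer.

Op 1: fork(P0) -> P1. 4 ppages; refcounts: pp0:2 pp1:2 pp2:2 pp3:2
Op 2: write(P0, v2, 171). refcount(pp2)=2>1 -> COPY to pp4. 5 ppages; refcounts: pp0:2 pp1:2 pp2:1 pp3:2 pp4:1
Op 3: read(P0, v1) -> 46. No state change.
Op 4: fork(P1) -> P2. 5 ppages; refcounts: pp0:3 pp1:3 pp2:2 pp3:3 pp4:1
Op 5: read(P0, v2) -> 171. No state change.
Op 6: fork(P2) -> P3. 5 ppages; refcounts: pp0:4 pp1:4 pp2:3 pp3:4 pp4:1
Op 7: read(P2, v0) -> 13. No state change.

Answer: 5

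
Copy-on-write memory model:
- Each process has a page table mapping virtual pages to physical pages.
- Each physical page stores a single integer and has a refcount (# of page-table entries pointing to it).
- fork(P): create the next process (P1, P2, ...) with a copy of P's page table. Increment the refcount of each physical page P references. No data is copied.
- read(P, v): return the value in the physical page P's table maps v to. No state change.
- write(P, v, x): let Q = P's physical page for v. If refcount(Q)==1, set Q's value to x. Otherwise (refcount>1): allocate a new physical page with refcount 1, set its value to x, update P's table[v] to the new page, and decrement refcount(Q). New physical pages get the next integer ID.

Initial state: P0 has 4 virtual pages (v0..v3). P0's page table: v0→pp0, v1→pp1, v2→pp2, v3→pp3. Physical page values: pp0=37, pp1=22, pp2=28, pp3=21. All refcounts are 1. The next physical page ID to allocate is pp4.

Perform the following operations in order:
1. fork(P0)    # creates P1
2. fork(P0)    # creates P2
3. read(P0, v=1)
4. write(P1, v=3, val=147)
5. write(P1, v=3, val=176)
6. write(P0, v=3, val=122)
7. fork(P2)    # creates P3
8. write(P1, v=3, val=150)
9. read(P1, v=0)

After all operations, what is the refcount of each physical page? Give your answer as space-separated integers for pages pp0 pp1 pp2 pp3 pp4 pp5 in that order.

Answer: 4 4 4 2 1 1

Derivation:
Op 1: fork(P0) -> P1. 4 ppages; refcounts: pp0:2 pp1:2 pp2:2 pp3:2
Op 2: fork(P0) -> P2. 4 ppages; refcounts: pp0:3 pp1:3 pp2:3 pp3:3
Op 3: read(P0, v1) -> 22. No state change.
Op 4: write(P1, v3, 147). refcount(pp3)=3>1 -> COPY to pp4. 5 ppages; refcounts: pp0:3 pp1:3 pp2:3 pp3:2 pp4:1
Op 5: write(P1, v3, 176). refcount(pp4)=1 -> write in place. 5 ppages; refcounts: pp0:3 pp1:3 pp2:3 pp3:2 pp4:1
Op 6: write(P0, v3, 122). refcount(pp3)=2>1 -> COPY to pp5. 6 ppages; refcounts: pp0:3 pp1:3 pp2:3 pp3:1 pp4:1 pp5:1
Op 7: fork(P2) -> P3. 6 ppages; refcounts: pp0:4 pp1:4 pp2:4 pp3:2 pp4:1 pp5:1
Op 8: write(P1, v3, 150). refcount(pp4)=1 -> write in place. 6 ppages; refcounts: pp0:4 pp1:4 pp2:4 pp3:2 pp4:1 pp5:1
Op 9: read(P1, v0) -> 37. No state change.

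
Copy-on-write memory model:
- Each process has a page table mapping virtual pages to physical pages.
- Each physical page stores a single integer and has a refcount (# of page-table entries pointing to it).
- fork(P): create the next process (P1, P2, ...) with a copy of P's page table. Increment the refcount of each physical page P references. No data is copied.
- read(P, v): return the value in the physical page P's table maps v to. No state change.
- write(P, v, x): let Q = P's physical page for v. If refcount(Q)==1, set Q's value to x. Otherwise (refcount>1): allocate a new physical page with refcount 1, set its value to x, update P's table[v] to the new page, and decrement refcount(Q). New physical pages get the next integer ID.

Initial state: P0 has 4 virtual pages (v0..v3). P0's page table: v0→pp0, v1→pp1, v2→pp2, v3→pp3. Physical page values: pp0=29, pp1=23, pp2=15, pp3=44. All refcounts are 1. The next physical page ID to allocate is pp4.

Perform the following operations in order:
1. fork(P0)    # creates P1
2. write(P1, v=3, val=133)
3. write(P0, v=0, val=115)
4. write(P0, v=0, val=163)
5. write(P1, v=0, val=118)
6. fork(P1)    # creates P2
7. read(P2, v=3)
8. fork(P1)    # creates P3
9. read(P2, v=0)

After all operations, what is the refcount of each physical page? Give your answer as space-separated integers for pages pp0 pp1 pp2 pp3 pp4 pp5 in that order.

Op 1: fork(P0) -> P1. 4 ppages; refcounts: pp0:2 pp1:2 pp2:2 pp3:2
Op 2: write(P1, v3, 133). refcount(pp3)=2>1 -> COPY to pp4. 5 ppages; refcounts: pp0:2 pp1:2 pp2:2 pp3:1 pp4:1
Op 3: write(P0, v0, 115). refcount(pp0)=2>1 -> COPY to pp5. 6 ppages; refcounts: pp0:1 pp1:2 pp2:2 pp3:1 pp4:1 pp5:1
Op 4: write(P0, v0, 163). refcount(pp5)=1 -> write in place. 6 ppages; refcounts: pp0:1 pp1:2 pp2:2 pp3:1 pp4:1 pp5:1
Op 5: write(P1, v0, 118). refcount(pp0)=1 -> write in place. 6 ppages; refcounts: pp0:1 pp1:2 pp2:2 pp3:1 pp4:1 pp5:1
Op 6: fork(P1) -> P2. 6 ppages; refcounts: pp0:2 pp1:3 pp2:3 pp3:1 pp4:2 pp5:1
Op 7: read(P2, v3) -> 133. No state change.
Op 8: fork(P1) -> P3. 6 ppages; refcounts: pp0:3 pp1:4 pp2:4 pp3:1 pp4:3 pp5:1
Op 9: read(P2, v0) -> 118. No state change.

Answer: 3 4 4 1 3 1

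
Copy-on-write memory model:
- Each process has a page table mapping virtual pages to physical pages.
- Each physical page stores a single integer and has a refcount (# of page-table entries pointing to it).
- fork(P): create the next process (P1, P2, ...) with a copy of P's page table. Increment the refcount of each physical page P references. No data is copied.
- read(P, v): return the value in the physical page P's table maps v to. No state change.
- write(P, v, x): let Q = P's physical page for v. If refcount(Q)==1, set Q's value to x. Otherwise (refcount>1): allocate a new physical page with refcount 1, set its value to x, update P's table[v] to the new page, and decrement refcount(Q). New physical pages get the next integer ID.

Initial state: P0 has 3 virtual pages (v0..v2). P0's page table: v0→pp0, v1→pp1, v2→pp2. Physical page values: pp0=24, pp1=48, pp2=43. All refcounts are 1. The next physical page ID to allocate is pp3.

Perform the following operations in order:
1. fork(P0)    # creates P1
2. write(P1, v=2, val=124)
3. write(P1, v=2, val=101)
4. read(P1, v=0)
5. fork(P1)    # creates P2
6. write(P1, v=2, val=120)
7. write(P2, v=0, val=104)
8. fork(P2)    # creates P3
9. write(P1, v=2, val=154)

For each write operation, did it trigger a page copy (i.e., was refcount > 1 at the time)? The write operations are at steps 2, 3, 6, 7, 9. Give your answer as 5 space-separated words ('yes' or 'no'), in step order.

Op 1: fork(P0) -> P1. 3 ppages; refcounts: pp0:2 pp1:2 pp2:2
Op 2: write(P1, v2, 124). refcount(pp2)=2>1 -> COPY to pp3. 4 ppages; refcounts: pp0:2 pp1:2 pp2:1 pp3:1
Op 3: write(P1, v2, 101). refcount(pp3)=1 -> write in place. 4 ppages; refcounts: pp0:2 pp1:2 pp2:1 pp3:1
Op 4: read(P1, v0) -> 24. No state change.
Op 5: fork(P1) -> P2. 4 ppages; refcounts: pp0:3 pp1:3 pp2:1 pp3:2
Op 6: write(P1, v2, 120). refcount(pp3)=2>1 -> COPY to pp4. 5 ppages; refcounts: pp0:3 pp1:3 pp2:1 pp3:1 pp4:1
Op 7: write(P2, v0, 104). refcount(pp0)=3>1 -> COPY to pp5. 6 ppages; refcounts: pp0:2 pp1:3 pp2:1 pp3:1 pp4:1 pp5:1
Op 8: fork(P2) -> P3. 6 ppages; refcounts: pp0:2 pp1:4 pp2:1 pp3:2 pp4:1 pp5:2
Op 9: write(P1, v2, 154). refcount(pp4)=1 -> write in place. 6 ppages; refcounts: pp0:2 pp1:4 pp2:1 pp3:2 pp4:1 pp5:2

yes no yes yes no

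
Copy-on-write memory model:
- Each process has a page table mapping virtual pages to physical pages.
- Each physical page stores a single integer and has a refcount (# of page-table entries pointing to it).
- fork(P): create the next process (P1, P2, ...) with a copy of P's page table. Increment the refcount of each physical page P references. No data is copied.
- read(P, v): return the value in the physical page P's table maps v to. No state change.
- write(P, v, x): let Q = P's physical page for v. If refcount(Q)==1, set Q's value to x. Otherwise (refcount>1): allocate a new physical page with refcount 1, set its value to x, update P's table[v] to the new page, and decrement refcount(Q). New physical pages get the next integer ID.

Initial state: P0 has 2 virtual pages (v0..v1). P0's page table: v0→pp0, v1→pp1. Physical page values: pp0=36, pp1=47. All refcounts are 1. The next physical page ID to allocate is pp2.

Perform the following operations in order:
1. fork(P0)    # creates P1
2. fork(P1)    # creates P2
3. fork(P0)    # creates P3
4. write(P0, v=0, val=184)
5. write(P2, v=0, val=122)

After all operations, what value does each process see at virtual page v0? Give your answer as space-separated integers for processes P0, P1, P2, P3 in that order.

Answer: 184 36 122 36

Derivation:
Op 1: fork(P0) -> P1. 2 ppages; refcounts: pp0:2 pp1:2
Op 2: fork(P1) -> P2. 2 ppages; refcounts: pp0:3 pp1:3
Op 3: fork(P0) -> P3. 2 ppages; refcounts: pp0:4 pp1:4
Op 4: write(P0, v0, 184). refcount(pp0)=4>1 -> COPY to pp2. 3 ppages; refcounts: pp0:3 pp1:4 pp2:1
Op 5: write(P2, v0, 122). refcount(pp0)=3>1 -> COPY to pp3. 4 ppages; refcounts: pp0:2 pp1:4 pp2:1 pp3:1
P0: v0 -> pp2 = 184
P1: v0 -> pp0 = 36
P2: v0 -> pp3 = 122
P3: v0 -> pp0 = 36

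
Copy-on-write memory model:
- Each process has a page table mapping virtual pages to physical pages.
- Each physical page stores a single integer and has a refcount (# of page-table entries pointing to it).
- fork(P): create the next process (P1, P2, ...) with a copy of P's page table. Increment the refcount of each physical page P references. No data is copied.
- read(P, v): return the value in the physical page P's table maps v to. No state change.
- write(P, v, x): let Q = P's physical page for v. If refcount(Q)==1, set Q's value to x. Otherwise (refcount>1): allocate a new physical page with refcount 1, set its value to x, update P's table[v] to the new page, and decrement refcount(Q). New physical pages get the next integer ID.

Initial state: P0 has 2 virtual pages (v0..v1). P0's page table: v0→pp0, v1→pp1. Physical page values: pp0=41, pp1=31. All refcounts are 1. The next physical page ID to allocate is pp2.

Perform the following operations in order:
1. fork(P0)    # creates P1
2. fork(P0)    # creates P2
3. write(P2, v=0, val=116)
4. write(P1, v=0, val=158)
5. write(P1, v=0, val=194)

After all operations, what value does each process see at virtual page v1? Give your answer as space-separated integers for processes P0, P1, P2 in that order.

Answer: 31 31 31

Derivation:
Op 1: fork(P0) -> P1. 2 ppages; refcounts: pp0:2 pp1:2
Op 2: fork(P0) -> P2. 2 ppages; refcounts: pp0:3 pp1:3
Op 3: write(P2, v0, 116). refcount(pp0)=3>1 -> COPY to pp2. 3 ppages; refcounts: pp0:2 pp1:3 pp2:1
Op 4: write(P1, v0, 158). refcount(pp0)=2>1 -> COPY to pp3. 4 ppages; refcounts: pp0:1 pp1:3 pp2:1 pp3:1
Op 5: write(P1, v0, 194). refcount(pp3)=1 -> write in place. 4 ppages; refcounts: pp0:1 pp1:3 pp2:1 pp3:1
P0: v1 -> pp1 = 31
P1: v1 -> pp1 = 31
P2: v1 -> pp1 = 31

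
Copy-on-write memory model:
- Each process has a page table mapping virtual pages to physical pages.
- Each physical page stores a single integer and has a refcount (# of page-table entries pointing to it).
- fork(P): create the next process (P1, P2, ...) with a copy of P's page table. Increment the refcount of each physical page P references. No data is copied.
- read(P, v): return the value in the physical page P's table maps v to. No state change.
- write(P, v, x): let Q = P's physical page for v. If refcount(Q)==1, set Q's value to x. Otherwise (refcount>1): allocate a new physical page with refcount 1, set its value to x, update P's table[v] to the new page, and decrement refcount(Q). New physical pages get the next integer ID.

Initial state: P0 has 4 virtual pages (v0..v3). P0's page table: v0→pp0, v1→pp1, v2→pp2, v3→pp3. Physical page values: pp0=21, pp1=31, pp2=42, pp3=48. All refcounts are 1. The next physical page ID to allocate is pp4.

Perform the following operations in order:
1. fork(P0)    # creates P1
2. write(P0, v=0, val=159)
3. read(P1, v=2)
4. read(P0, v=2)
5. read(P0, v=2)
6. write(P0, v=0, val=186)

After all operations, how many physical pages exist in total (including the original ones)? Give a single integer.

Answer: 5

Derivation:
Op 1: fork(P0) -> P1. 4 ppages; refcounts: pp0:2 pp1:2 pp2:2 pp3:2
Op 2: write(P0, v0, 159). refcount(pp0)=2>1 -> COPY to pp4. 5 ppages; refcounts: pp0:1 pp1:2 pp2:2 pp3:2 pp4:1
Op 3: read(P1, v2) -> 42. No state change.
Op 4: read(P0, v2) -> 42. No state change.
Op 5: read(P0, v2) -> 42. No state change.
Op 6: write(P0, v0, 186). refcount(pp4)=1 -> write in place. 5 ppages; refcounts: pp0:1 pp1:2 pp2:2 pp3:2 pp4:1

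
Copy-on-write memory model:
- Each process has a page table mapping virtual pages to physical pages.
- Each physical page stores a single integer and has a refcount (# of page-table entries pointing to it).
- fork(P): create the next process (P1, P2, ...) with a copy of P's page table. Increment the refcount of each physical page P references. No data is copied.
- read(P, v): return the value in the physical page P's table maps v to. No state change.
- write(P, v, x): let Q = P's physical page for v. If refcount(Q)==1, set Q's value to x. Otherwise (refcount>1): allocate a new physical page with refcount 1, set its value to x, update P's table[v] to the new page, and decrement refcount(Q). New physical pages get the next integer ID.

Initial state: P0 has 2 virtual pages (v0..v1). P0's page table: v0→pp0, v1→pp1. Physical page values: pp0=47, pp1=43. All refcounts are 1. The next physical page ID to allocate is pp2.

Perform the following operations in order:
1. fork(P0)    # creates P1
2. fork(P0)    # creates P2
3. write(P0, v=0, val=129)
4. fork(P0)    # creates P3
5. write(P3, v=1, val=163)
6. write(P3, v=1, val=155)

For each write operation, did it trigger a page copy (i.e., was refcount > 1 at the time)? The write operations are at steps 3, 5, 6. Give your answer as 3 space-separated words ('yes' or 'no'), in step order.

Op 1: fork(P0) -> P1. 2 ppages; refcounts: pp0:2 pp1:2
Op 2: fork(P0) -> P2. 2 ppages; refcounts: pp0:3 pp1:3
Op 3: write(P0, v0, 129). refcount(pp0)=3>1 -> COPY to pp2. 3 ppages; refcounts: pp0:2 pp1:3 pp2:1
Op 4: fork(P0) -> P3. 3 ppages; refcounts: pp0:2 pp1:4 pp2:2
Op 5: write(P3, v1, 163). refcount(pp1)=4>1 -> COPY to pp3. 4 ppages; refcounts: pp0:2 pp1:3 pp2:2 pp3:1
Op 6: write(P3, v1, 155). refcount(pp3)=1 -> write in place. 4 ppages; refcounts: pp0:2 pp1:3 pp2:2 pp3:1

yes yes no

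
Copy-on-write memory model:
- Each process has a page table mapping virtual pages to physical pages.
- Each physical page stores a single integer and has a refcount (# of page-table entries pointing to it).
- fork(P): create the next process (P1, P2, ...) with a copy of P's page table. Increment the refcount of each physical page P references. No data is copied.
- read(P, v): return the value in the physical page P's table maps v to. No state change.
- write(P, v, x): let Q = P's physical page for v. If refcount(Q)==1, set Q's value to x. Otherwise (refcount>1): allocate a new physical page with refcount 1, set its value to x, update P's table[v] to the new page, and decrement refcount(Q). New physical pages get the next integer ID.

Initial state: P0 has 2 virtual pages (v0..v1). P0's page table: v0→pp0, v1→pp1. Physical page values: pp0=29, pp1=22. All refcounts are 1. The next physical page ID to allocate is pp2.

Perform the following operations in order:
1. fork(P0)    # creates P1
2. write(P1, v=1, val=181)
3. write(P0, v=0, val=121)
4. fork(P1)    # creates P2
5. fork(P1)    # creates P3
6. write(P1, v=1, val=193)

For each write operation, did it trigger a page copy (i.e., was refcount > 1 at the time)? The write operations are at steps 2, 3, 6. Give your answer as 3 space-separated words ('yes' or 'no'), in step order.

Op 1: fork(P0) -> P1. 2 ppages; refcounts: pp0:2 pp1:2
Op 2: write(P1, v1, 181). refcount(pp1)=2>1 -> COPY to pp2. 3 ppages; refcounts: pp0:2 pp1:1 pp2:1
Op 3: write(P0, v0, 121). refcount(pp0)=2>1 -> COPY to pp3. 4 ppages; refcounts: pp0:1 pp1:1 pp2:1 pp3:1
Op 4: fork(P1) -> P2. 4 ppages; refcounts: pp0:2 pp1:1 pp2:2 pp3:1
Op 5: fork(P1) -> P3. 4 ppages; refcounts: pp0:3 pp1:1 pp2:3 pp3:1
Op 6: write(P1, v1, 193). refcount(pp2)=3>1 -> COPY to pp4. 5 ppages; refcounts: pp0:3 pp1:1 pp2:2 pp3:1 pp4:1

yes yes yes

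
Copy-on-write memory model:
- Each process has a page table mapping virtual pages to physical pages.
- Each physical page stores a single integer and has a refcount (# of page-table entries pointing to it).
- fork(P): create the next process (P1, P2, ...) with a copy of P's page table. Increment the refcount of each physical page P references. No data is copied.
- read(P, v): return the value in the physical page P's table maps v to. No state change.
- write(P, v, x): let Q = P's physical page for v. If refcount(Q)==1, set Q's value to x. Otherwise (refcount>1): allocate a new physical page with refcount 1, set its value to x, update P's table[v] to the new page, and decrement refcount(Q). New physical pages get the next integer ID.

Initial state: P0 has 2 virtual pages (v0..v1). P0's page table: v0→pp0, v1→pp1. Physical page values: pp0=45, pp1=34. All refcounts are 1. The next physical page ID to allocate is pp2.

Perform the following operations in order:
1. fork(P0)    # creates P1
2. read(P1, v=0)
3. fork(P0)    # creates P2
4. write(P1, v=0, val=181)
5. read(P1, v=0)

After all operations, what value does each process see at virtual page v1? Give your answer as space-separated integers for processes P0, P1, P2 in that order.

Op 1: fork(P0) -> P1. 2 ppages; refcounts: pp0:2 pp1:2
Op 2: read(P1, v0) -> 45. No state change.
Op 3: fork(P0) -> P2. 2 ppages; refcounts: pp0:3 pp1:3
Op 4: write(P1, v0, 181). refcount(pp0)=3>1 -> COPY to pp2. 3 ppages; refcounts: pp0:2 pp1:3 pp2:1
Op 5: read(P1, v0) -> 181. No state change.
P0: v1 -> pp1 = 34
P1: v1 -> pp1 = 34
P2: v1 -> pp1 = 34

Answer: 34 34 34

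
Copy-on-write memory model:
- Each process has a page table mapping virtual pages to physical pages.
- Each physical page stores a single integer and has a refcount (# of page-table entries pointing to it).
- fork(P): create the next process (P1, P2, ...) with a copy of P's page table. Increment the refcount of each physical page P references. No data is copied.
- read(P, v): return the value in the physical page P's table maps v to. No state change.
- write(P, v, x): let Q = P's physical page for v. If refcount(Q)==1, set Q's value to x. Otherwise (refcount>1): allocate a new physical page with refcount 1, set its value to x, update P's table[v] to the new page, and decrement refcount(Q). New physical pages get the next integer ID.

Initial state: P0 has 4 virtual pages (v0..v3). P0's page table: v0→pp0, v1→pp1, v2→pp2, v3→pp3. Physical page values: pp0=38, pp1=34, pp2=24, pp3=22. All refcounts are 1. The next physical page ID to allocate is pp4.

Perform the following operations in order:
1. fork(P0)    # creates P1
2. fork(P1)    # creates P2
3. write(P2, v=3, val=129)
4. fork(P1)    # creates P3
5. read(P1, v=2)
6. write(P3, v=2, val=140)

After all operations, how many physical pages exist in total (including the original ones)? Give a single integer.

Answer: 6

Derivation:
Op 1: fork(P0) -> P1. 4 ppages; refcounts: pp0:2 pp1:2 pp2:2 pp3:2
Op 2: fork(P1) -> P2. 4 ppages; refcounts: pp0:3 pp1:3 pp2:3 pp3:3
Op 3: write(P2, v3, 129). refcount(pp3)=3>1 -> COPY to pp4. 5 ppages; refcounts: pp0:3 pp1:3 pp2:3 pp3:2 pp4:1
Op 4: fork(P1) -> P3. 5 ppages; refcounts: pp0:4 pp1:4 pp2:4 pp3:3 pp4:1
Op 5: read(P1, v2) -> 24. No state change.
Op 6: write(P3, v2, 140). refcount(pp2)=4>1 -> COPY to pp5. 6 ppages; refcounts: pp0:4 pp1:4 pp2:3 pp3:3 pp4:1 pp5:1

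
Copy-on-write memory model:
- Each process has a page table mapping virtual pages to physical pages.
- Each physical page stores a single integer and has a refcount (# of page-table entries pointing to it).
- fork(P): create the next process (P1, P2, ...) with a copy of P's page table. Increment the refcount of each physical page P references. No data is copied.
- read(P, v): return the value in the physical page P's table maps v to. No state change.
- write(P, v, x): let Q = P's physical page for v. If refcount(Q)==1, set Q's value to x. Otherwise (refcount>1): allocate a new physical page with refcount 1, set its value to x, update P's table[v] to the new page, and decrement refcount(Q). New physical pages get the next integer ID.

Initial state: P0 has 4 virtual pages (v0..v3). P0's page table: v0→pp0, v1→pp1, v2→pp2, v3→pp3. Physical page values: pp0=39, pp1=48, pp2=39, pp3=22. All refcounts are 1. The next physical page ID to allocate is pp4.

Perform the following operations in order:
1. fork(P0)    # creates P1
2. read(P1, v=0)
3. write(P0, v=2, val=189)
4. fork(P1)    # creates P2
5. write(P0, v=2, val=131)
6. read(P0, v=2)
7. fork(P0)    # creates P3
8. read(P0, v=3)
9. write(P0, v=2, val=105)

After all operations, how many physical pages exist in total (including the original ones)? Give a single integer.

Answer: 6

Derivation:
Op 1: fork(P0) -> P1. 4 ppages; refcounts: pp0:2 pp1:2 pp2:2 pp3:2
Op 2: read(P1, v0) -> 39. No state change.
Op 3: write(P0, v2, 189). refcount(pp2)=2>1 -> COPY to pp4. 5 ppages; refcounts: pp0:2 pp1:2 pp2:1 pp3:2 pp4:1
Op 4: fork(P1) -> P2. 5 ppages; refcounts: pp0:3 pp1:3 pp2:2 pp3:3 pp4:1
Op 5: write(P0, v2, 131). refcount(pp4)=1 -> write in place. 5 ppages; refcounts: pp0:3 pp1:3 pp2:2 pp3:3 pp4:1
Op 6: read(P0, v2) -> 131. No state change.
Op 7: fork(P0) -> P3. 5 ppages; refcounts: pp0:4 pp1:4 pp2:2 pp3:4 pp4:2
Op 8: read(P0, v3) -> 22. No state change.
Op 9: write(P0, v2, 105). refcount(pp4)=2>1 -> COPY to pp5. 6 ppages; refcounts: pp0:4 pp1:4 pp2:2 pp3:4 pp4:1 pp5:1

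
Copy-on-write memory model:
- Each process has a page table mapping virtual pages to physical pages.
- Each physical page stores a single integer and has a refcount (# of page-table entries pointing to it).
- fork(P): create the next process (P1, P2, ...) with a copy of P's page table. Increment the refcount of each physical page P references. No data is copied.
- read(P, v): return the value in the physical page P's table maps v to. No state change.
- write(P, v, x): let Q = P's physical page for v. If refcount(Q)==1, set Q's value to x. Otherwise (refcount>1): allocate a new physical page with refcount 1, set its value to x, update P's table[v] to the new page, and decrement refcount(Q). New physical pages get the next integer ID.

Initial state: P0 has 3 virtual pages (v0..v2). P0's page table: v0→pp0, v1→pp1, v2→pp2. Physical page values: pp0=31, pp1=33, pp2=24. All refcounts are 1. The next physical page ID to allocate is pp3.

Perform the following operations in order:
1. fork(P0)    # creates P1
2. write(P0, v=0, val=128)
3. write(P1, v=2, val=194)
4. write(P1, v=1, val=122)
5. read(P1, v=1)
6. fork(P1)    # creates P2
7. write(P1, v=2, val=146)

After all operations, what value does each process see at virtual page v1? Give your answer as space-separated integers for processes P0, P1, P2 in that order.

Op 1: fork(P0) -> P1. 3 ppages; refcounts: pp0:2 pp1:2 pp2:2
Op 2: write(P0, v0, 128). refcount(pp0)=2>1 -> COPY to pp3. 4 ppages; refcounts: pp0:1 pp1:2 pp2:2 pp3:1
Op 3: write(P1, v2, 194). refcount(pp2)=2>1 -> COPY to pp4. 5 ppages; refcounts: pp0:1 pp1:2 pp2:1 pp3:1 pp4:1
Op 4: write(P1, v1, 122). refcount(pp1)=2>1 -> COPY to pp5. 6 ppages; refcounts: pp0:1 pp1:1 pp2:1 pp3:1 pp4:1 pp5:1
Op 5: read(P1, v1) -> 122. No state change.
Op 6: fork(P1) -> P2. 6 ppages; refcounts: pp0:2 pp1:1 pp2:1 pp3:1 pp4:2 pp5:2
Op 7: write(P1, v2, 146). refcount(pp4)=2>1 -> COPY to pp6. 7 ppages; refcounts: pp0:2 pp1:1 pp2:1 pp3:1 pp4:1 pp5:2 pp6:1
P0: v1 -> pp1 = 33
P1: v1 -> pp5 = 122
P2: v1 -> pp5 = 122

Answer: 33 122 122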